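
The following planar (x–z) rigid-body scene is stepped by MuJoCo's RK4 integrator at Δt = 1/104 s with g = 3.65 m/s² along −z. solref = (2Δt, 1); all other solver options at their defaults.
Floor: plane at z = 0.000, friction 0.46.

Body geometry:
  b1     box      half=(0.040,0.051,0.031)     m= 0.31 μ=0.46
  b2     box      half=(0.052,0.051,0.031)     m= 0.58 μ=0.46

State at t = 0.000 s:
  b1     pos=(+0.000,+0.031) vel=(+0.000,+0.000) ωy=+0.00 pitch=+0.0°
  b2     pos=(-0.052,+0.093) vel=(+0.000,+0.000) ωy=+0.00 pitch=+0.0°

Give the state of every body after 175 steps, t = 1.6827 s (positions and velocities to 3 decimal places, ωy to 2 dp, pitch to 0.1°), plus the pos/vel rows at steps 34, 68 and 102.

State at t = 1.6827 s:
  b1     pos=(+0.000,+0.031) vel=(+0.000,+0.000) ωy=+0.00 pitch=+0.0°
  b2     pos=(-0.104,+0.052) vel=(+0.000,+0.000) ωy=+0.00 pitch=-90.0°

Key-timestep trajectory:
   step    t(s)  b1.x    b1.z    b1.vx   b1.vz   b2.x    b2.z    b2.vx   b2.vz 
     34  0.3269   +0.000  +0.031  +0.000  +0.000   -0.083  +0.058  -0.228  -0.005
     68  0.6538   +0.000  +0.031  +0.000  +0.000   -0.120  +0.059  +0.019  -0.005
    102  0.9808   +0.000  +0.031  +0.000  +0.000   -0.101  +0.054  -0.051  -0.025


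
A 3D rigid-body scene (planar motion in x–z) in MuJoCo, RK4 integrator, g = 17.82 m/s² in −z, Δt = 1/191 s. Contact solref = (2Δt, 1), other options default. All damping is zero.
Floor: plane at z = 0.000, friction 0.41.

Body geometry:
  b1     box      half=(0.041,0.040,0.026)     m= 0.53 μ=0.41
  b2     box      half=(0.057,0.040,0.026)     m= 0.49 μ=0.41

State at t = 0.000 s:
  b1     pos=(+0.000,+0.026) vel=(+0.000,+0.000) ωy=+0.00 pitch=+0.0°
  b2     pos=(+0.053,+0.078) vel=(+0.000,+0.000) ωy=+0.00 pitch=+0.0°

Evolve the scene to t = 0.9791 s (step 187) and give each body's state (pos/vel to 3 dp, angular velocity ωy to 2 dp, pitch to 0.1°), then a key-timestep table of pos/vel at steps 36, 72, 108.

State at t = 0.9791 s:
  b1     pos=(+0.000,+0.026) vel=(+0.000,+0.000) ωy=+0.00 pitch=+0.0°
  b2     pos=(+0.113,+0.057) vel=(+0.000,+0.000) ωy=+0.00 pitch=+90.0°

Key-timestep trajectory:
   step    t(s)  b1.x    b1.z    b1.vx   b1.vz   b2.x    b2.z    b2.vx   b2.vz 
     36  0.1885   +0.000  +0.026  +0.000  +0.000   +0.082  +0.062  +0.118  +0.013
     72  0.3770   +0.000  +0.026  +0.000  +0.000   +0.111  +0.058  +0.340  -0.124
    108  0.5654   +0.000  +0.026  +0.000  +0.000   +0.109  +0.059  -0.019  +0.017


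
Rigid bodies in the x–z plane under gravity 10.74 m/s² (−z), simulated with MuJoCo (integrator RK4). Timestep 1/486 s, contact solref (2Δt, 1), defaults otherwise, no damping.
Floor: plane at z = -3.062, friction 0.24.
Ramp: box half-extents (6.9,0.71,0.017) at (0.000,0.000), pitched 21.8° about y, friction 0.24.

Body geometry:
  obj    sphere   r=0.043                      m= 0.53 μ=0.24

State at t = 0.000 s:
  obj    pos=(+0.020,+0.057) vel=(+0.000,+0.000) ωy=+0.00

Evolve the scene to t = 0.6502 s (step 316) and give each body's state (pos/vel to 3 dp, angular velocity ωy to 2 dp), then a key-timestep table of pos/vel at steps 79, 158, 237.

State at t = 0.6502 s:
  obj    pos=(+0.579,-0.167) vel=(+1.720,-0.688) ωy=+43.07

Key-timestep trajectory:
   step    t(s)  obj.x    obj.z    obj.vx   obj.vz 
     79  0.1626   +0.055  +0.043  +0.430  -0.172
    158  0.3251   +0.160  +0.001  +0.860  -0.344
    237  0.4877   +0.334  -0.069  +1.290  -0.516


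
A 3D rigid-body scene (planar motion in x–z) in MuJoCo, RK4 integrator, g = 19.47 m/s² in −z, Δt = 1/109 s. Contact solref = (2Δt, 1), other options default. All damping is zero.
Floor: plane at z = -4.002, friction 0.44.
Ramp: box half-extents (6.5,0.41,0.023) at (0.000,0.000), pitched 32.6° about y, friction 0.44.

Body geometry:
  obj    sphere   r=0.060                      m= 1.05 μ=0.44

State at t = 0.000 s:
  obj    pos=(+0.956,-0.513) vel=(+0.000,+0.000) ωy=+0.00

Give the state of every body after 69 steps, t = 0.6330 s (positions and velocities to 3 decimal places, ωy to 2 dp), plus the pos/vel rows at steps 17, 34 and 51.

State at t = 0.6330 s:
  obj    pos=(+2.221,-1.322) vel=(+3.995,-2.555) ωy=+79.03

Key-timestep trajectory:
   step    t(s)  obj.x    obj.z    obj.vx   obj.vz 
     17  0.1560   +1.033  -0.562  +0.985  -0.630
     34  0.3119   +1.263  -0.709  +1.969  -1.259
     51  0.4679   +1.647  -0.955  +2.953  -1.889


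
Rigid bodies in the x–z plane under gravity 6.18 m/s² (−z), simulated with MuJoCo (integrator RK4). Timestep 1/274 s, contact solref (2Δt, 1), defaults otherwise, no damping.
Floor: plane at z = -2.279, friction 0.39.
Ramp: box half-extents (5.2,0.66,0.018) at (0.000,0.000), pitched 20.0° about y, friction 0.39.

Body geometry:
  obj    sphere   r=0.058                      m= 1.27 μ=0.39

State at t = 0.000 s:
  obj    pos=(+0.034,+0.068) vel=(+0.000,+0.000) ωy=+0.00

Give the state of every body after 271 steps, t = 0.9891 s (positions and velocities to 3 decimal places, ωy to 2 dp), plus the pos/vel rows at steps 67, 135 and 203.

State at t = 0.9891 s:
  obj    pos=(+0.728,-0.184) vel=(+1.403,-0.511) ωy=+25.74

Key-timestep trajectory:
   step    t(s)  obj.x    obj.z    obj.vx   obj.vz 
     67  0.2445   +0.077  +0.053  +0.347  -0.126
    135  0.4927   +0.206  +0.006  +0.699  -0.254
    203  0.7409   +0.424  -0.073  +1.051  -0.383


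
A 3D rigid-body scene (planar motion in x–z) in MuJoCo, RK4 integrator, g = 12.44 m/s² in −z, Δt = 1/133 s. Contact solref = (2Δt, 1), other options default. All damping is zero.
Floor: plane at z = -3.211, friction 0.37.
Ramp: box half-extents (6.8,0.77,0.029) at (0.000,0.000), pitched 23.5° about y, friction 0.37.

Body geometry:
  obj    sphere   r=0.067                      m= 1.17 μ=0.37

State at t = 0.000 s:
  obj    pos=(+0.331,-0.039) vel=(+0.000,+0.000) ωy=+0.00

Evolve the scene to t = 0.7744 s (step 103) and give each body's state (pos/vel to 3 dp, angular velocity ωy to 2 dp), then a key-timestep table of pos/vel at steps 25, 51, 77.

State at t = 0.7744 s:
  obj    pos=(+1.305,-0.463) vel=(+2.516,-1.094) ωy=+40.94

Key-timestep trajectory:
   step    t(s)  obj.x    obj.z    obj.vx   obj.vz 
     25  0.1880   +0.388  -0.064  +0.611  -0.266
     51  0.3835   +0.570  -0.143  +1.246  -0.542
     77  0.5789   +0.876  -0.276  +1.881  -0.818


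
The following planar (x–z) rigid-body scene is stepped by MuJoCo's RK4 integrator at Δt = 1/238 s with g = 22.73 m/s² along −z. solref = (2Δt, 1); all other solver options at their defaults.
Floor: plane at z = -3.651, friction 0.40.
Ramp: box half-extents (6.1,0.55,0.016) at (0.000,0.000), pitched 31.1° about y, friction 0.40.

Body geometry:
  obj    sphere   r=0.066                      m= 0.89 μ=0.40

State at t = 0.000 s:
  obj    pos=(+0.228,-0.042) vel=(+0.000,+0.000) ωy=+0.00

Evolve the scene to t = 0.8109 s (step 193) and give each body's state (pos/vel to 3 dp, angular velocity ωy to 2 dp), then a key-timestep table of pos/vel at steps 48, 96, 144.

State at t = 0.8109 s:
  obj    pos=(+2.589,-1.466) vel=(+5.823,-3.513) ωy=+103.03

Key-timestep trajectory:
   step    t(s)  obj.x    obj.z    obj.vx   obj.vz 
     48  0.2017   +0.374  -0.130  +1.449  -0.874
     96  0.4034   +0.812  -0.394  +2.897  -1.747
    144  0.6050   +1.543  -0.835  +4.345  -2.621


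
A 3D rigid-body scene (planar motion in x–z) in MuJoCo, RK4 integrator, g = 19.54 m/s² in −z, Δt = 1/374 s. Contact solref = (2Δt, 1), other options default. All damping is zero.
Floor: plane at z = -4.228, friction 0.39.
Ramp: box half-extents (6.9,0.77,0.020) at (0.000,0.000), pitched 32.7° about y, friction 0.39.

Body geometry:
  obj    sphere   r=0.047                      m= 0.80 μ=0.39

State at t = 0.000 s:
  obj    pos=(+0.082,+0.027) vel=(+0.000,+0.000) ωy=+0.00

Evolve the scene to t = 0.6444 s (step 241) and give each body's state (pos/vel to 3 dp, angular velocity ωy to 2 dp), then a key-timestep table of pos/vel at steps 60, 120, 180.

State at t = 0.6444 s:
  obj    pos=(+1.399,-0.819) vel=(+4.089,-2.625) ωy=+103.37

Key-timestep trajectory:
   step    t(s)  obj.x    obj.z    obj.vx   obj.vz 
     60  0.1604   +0.164  -0.025  +1.018  -0.654
    120  0.3209   +0.409  -0.183  +2.036  -1.307
    180  0.4813   +0.817  -0.445  +3.054  -1.961


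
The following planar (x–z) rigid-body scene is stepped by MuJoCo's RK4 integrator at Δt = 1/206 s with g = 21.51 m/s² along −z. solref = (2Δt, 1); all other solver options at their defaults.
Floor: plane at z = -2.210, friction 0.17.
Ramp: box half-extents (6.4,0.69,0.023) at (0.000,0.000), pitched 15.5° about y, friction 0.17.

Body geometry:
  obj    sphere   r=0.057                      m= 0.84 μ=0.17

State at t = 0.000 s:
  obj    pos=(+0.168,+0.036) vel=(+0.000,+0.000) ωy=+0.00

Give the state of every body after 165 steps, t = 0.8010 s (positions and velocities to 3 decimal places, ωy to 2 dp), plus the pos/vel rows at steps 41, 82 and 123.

State at t = 0.8010 s:
  obj    pos=(+1.437,-0.316) vel=(+3.169,-0.879) ωy=+57.69

Key-timestep trajectory:
   step    t(s)  obj.x    obj.z    obj.vx   obj.vz 
     41  0.1990   +0.247  +0.015  +0.788  -0.218
     82  0.3981   +0.482  -0.051  +1.575  -0.437
    123  0.5971   +0.873  -0.159  +2.363  -0.655


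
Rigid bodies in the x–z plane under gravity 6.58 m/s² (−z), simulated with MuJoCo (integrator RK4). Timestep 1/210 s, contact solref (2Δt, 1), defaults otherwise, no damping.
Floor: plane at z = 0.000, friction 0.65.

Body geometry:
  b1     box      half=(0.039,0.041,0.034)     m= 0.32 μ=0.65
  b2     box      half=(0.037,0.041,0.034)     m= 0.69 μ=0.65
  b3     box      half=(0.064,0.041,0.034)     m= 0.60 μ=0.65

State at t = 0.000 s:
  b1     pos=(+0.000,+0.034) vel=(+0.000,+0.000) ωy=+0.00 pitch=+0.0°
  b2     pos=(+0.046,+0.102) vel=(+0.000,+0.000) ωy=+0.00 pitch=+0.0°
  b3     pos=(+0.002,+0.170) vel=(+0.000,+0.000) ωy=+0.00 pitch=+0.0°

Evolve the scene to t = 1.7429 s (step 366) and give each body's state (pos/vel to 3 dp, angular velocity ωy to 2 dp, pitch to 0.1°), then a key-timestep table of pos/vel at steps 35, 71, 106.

State at t = 1.7429 s:
  b1     pos=(+0.000,+0.034) vel=(+0.000,+0.000) ωy=+0.00 pitch=+0.0°
  b2     pos=(+0.086,+0.037) vel=(+0.000,+0.000) ωy=+0.00 pitch=+90.0°
  b3     pos=(-0.146,+0.034) vel=(+0.000,+0.000) ωy=+0.00 pitch=+180.0°

Key-timestep trajectory:
   step    t(s)  b1.x    b1.z    b1.vx   b1.vz   b2.x    b2.z    b2.vx   b2.vz   b3.x    b3.z    b3.vx   b3.vz 
     35  0.1667   +0.000  +0.034  +0.000  +0.000   +0.046  +0.102  +0.001  +0.000   -0.006  +0.167  -0.114  -0.056
     71  0.3381   +0.000  +0.034  +0.000  +0.000   +0.049  +0.101  +0.067  -0.019   -0.038  +0.139  -0.295  -0.035
    106  0.5048   +0.000  +0.034  +0.000  +0.000   +0.075  +0.075  +0.204  -0.491   -0.100  +0.100  -0.405  -0.591


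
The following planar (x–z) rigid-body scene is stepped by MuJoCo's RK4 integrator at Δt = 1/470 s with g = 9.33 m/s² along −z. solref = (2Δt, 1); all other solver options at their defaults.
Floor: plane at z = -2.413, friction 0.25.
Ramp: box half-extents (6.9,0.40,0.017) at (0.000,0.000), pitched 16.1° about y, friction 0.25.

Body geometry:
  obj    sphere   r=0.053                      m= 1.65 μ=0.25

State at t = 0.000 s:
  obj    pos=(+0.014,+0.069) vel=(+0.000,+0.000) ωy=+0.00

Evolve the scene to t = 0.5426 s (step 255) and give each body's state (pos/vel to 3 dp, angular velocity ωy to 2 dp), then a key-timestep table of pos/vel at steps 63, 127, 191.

State at t = 0.5426 s:
  obj    pos=(+0.275,-0.007) vel=(+0.963,-0.278) ωy=+18.92

Key-timestep trajectory:
   step    t(s)  obj.x    obj.z    obj.vx   obj.vz 
     63  0.1340   +0.030  +0.064  +0.238  -0.069
    127  0.2702   +0.079  +0.050  +0.480  -0.138
    191  0.4064   +0.161  +0.026  +0.722  -0.208


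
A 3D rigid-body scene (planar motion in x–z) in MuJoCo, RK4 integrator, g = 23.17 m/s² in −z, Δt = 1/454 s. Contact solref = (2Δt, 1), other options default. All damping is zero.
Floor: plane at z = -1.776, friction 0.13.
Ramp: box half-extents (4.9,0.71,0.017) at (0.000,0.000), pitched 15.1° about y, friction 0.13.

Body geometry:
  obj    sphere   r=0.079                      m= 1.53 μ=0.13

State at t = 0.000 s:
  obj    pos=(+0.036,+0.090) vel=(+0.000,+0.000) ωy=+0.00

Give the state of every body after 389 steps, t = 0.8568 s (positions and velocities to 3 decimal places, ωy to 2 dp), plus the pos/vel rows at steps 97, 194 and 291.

State at t = 0.8568 s:
  obj    pos=(+1.564,-0.323) vel=(+3.567,-0.962) ωy=+46.76

Key-timestep trajectory:
   step    t(s)  obj.x    obj.z    obj.vx   obj.vz 
     97  0.2137   +0.131  +0.064  +0.889  -0.240
    194  0.4273   +0.416  -0.013  +1.779  -0.480
    291  0.6410   +0.891  -0.141  +2.668  -0.720


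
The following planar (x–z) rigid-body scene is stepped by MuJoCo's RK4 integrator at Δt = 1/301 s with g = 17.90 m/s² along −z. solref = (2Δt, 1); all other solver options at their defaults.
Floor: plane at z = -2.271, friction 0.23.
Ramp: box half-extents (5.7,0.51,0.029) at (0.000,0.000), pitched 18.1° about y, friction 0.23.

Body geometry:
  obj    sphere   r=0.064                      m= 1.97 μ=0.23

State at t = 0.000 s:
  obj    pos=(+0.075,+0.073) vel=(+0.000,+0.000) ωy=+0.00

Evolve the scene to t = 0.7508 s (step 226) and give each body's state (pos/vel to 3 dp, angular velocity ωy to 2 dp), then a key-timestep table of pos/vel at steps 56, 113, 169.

State at t = 0.7508 s:
  obj    pos=(+1.139,-0.275) vel=(+2.835,-0.927) ωy=+46.59

Key-timestep trajectory:
   step    t(s)  obj.x    obj.z    obj.vx   obj.vz 
     56  0.1860   +0.140  +0.052  +0.703  -0.230
    113  0.3754   +0.341  -0.014  +1.418  -0.463
    169  0.5615   +0.670  -0.121  +2.120  -0.693


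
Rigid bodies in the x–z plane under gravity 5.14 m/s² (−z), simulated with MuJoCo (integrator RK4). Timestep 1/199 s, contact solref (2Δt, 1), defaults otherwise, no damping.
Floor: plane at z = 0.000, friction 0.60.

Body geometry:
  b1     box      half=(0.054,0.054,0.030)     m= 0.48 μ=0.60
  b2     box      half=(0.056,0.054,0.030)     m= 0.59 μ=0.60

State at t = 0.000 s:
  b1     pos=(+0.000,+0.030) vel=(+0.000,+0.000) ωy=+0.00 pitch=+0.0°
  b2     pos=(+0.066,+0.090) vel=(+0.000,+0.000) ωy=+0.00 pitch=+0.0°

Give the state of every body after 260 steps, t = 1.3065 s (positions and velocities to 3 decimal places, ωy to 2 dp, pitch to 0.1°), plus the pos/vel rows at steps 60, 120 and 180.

State at t = 1.3065 s:
  b1     pos=(+0.000,+0.030) vel=(+0.000,+0.000) ωy=+0.00 pitch=+0.0°
  b2     pos=(+0.123,+0.056) vel=(+0.000,+0.000) ωy=+0.00 pitch=+90.0°

Key-timestep trajectory:
   step    t(s)  b1.x    b1.z    b1.vx   b1.vz   b2.x    b2.z    b2.vx   b2.vz 
     60  0.3015   +0.000  +0.030  +0.000  +0.000   +0.099  +0.063  +0.203  -0.013
    120  0.6030   +0.000  +0.030  +0.000  +0.000   +0.136  +0.061  -0.033  -0.009
    180  0.9045   +0.000  +0.030  +0.000  +0.000   +0.122  +0.056  +0.119  -0.059


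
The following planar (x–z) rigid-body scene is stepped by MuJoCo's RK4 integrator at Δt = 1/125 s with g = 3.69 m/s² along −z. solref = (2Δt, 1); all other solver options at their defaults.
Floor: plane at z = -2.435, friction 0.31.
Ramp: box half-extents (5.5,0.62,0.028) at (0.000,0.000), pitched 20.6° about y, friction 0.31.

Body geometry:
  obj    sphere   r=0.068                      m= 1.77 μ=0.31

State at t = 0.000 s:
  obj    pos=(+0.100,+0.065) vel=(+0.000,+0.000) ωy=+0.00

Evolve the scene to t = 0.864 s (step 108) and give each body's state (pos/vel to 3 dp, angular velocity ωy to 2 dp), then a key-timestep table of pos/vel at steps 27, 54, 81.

State at t = 0.864 s:
  obj    pos=(+0.424,-0.057) vel=(+0.750,-0.282) ωy=+11.78

Key-timestep trajectory:
   step    t(s)  obj.x    obj.z    obj.vx   obj.vz 
     27  0.2160   +0.120  +0.057  +0.188  -0.071
     54  0.4320   +0.181  +0.035  +0.375  -0.141
     81  0.6480   +0.282  -0.004  +0.563  -0.211


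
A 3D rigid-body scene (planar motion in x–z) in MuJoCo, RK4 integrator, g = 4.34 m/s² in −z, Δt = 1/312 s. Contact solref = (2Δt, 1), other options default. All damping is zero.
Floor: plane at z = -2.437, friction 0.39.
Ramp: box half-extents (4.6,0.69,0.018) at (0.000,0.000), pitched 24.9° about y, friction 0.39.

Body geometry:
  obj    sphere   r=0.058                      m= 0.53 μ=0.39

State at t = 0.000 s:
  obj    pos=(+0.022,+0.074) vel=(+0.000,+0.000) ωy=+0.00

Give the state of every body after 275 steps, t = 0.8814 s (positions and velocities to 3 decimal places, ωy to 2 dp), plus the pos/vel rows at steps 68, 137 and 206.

State at t = 0.8814 s:
  obj    pos=(+0.482,-0.140) vel=(+1.044,-0.484) ωy=+19.83

Key-timestep trajectory:
   step    t(s)  obj.x    obj.z    obj.vx   obj.vz 
     68  0.2179   +0.050  +0.061  +0.258  -0.120
    137  0.4391   +0.136  +0.021  +0.520  -0.241
    206  0.6603   +0.280  -0.046  +0.782  -0.363


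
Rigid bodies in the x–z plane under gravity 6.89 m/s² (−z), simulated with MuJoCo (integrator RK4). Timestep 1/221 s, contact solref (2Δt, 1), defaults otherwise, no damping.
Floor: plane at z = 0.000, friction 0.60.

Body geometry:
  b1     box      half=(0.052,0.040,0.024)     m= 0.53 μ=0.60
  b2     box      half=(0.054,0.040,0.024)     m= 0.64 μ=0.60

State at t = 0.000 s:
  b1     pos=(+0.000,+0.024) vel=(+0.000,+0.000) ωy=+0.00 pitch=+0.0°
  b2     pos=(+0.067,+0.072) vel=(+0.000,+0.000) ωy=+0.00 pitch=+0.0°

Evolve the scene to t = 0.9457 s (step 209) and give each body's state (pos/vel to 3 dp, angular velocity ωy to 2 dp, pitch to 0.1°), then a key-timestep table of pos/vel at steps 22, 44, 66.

State at t = 0.9457 s:
  b1     pos=(+0.000,+0.024) vel=(+0.000,+0.000) ωy=+0.00 pitch=+0.0°
  b2     pos=(+0.079,+0.055) vel=(+0.000,+0.000) ωy=-0.01 pitch=+44.0°

Key-timestep trajectory:
   step    t(s)  b1.x    b1.z    b1.vx   b1.vz   b2.x    b2.z    b2.vx   b2.vz 
     22  0.0995   +0.000  +0.024  +0.000  +0.000   +0.073  +0.067  +0.115  -0.126
     44  0.1991   +0.000  +0.024  +0.000  +0.000   +0.084  +0.056  +0.064  +0.042
     66  0.2986   +0.000  +0.024  +0.000  +0.000   +0.084  +0.056  -0.069  -0.022


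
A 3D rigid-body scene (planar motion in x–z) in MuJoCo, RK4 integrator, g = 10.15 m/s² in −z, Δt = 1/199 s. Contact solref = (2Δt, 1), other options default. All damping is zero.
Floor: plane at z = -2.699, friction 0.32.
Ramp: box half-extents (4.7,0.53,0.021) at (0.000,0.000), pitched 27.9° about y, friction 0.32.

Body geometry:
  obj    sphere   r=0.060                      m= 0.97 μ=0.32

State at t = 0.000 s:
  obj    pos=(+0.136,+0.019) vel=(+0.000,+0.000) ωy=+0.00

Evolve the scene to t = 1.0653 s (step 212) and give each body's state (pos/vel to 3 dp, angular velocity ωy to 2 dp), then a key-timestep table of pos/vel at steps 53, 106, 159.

State at t = 1.0653 s:
  obj    pos=(+1.838,-0.881) vel=(+3.194,-1.691) ωy=+60.23

Key-timestep trajectory:
   step    t(s)  obj.x    obj.z    obj.vx   obj.vz 
     53  0.2663   +0.243  -0.037  +0.799  -0.423
    106  0.5327   +0.562  -0.206  +1.597  -0.846
    159  0.7990   +1.093  -0.487  +2.396  -1.268


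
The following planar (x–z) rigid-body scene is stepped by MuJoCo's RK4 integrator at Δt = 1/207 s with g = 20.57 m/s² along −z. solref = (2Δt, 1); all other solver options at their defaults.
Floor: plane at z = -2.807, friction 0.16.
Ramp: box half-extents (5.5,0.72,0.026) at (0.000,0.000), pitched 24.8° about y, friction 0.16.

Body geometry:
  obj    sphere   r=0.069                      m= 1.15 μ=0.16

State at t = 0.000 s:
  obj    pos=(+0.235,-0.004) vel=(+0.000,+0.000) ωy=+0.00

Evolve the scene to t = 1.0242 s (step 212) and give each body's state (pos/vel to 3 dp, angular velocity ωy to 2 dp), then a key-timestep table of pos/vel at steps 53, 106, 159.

State at t = 1.0242 s:
  obj    pos=(+3.170,-1.360) vel=(+5.730,-2.648) ωy=+91.45

Key-timestep trajectory:
   step    t(s)  obj.x    obj.z    obj.vx   obj.vz 
     53  0.2560   +0.419  -0.089  +1.433  -0.662
    106  0.5121   +0.969  -0.343  +2.865  -1.324
    159  0.7681   +1.886  -0.767  +4.298  -1.986


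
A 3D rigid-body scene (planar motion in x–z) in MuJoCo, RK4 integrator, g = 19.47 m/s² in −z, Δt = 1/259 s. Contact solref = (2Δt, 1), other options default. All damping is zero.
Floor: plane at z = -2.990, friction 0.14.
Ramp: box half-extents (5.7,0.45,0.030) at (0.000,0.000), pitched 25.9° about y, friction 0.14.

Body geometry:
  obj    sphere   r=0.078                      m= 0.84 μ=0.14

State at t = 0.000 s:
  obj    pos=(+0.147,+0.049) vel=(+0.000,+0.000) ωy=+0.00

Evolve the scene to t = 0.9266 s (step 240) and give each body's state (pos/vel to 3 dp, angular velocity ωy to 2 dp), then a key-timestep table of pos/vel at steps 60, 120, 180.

State at t = 0.9266 s:
  obj    pos=(+2.494,-1.091) vel=(+5.064,-2.459) ωy=+72.15

Key-timestep trajectory:
   step    t(s)  obj.x    obj.z    obj.vx   obj.vz 
     60  0.2317   +0.294  -0.023  +1.266  -0.615
    120  0.4633   +0.734  -0.236  +2.532  -1.230
    180  0.6950   +1.467  -0.592  +3.798  -1.844


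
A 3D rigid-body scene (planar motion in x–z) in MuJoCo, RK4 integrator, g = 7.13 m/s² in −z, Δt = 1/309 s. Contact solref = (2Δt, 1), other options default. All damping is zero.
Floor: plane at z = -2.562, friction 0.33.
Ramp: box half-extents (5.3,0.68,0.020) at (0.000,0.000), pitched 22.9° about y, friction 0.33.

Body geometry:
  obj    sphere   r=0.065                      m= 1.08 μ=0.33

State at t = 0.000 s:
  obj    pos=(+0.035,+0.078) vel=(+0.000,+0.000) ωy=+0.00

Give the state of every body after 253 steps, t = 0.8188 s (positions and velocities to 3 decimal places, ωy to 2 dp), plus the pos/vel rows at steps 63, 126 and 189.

State at t = 0.8188 s:
  obj    pos=(+0.647,-0.181) vel=(+1.495,-0.631) ωy=+24.96

Key-timestep trajectory:
   step    t(s)  obj.x    obj.z    obj.vx   obj.vz 
     63  0.2039   +0.073  +0.061  +0.372  -0.157
    126  0.4078   +0.187  +0.013  +0.744  -0.314
    189  0.6117   +0.376  -0.067  +1.117  -0.472


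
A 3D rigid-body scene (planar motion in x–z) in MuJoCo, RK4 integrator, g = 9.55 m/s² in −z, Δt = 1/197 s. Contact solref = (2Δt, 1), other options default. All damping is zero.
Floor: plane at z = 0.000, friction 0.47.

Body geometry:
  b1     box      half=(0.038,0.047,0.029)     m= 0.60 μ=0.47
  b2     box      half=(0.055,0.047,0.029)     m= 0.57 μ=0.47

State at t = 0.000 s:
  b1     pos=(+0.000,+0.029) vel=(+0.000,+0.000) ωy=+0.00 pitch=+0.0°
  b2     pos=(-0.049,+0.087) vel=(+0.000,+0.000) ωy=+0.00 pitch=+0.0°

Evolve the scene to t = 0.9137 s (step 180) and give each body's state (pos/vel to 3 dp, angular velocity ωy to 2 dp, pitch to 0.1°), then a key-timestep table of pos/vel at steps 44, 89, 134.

State at t = 0.9137 s:
  b1     pos=(+0.000,+0.029) vel=(+0.000,+0.000) ωy=+0.00 pitch=+0.0°
  b2     pos=(-0.105,+0.055) vel=(-0.001,+0.000) ωy=-0.01 pitch=-90.0°

Key-timestep trajectory:
   step    t(s)  b1.x    b1.z    b1.vx   b1.vz   b2.x    b2.z    b2.vx   b2.vz 
     44  0.2234   +0.000  +0.029  +0.000  +0.000   -0.082  +0.062  -0.290  -0.003
     89  0.4518   +0.000  +0.029  +0.000  +0.000   -0.120  +0.061  +0.032  -0.007
    134  0.6802   +0.000  +0.029  +0.000  +0.000   -0.101  +0.057  -0.107  -0.067


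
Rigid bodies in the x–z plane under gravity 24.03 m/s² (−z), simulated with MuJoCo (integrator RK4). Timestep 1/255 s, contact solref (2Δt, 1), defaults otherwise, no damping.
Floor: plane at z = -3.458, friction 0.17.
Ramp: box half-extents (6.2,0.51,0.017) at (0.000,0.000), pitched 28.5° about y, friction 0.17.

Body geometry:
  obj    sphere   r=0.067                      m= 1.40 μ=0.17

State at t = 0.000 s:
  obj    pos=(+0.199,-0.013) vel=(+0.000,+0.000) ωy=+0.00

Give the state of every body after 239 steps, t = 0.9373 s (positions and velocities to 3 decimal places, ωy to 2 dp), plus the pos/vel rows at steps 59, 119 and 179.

State at t = 0.9373 s:
  obj    pos=(+3.361,-1.729) vel=(+6.747,-3.663) ωy=+114.54

Key-timestep trajectory:
   step    t(s)  obj.x    obj.z    obj.vx   obj.vz 
     59  0.2314   +0.392  -0.117  +1.666  -0.904
    119  0.4667   +0.983  -0.438  +3.359  -1.824
    179  0.7020   +1.973  -0.976  +5.053  -2.744


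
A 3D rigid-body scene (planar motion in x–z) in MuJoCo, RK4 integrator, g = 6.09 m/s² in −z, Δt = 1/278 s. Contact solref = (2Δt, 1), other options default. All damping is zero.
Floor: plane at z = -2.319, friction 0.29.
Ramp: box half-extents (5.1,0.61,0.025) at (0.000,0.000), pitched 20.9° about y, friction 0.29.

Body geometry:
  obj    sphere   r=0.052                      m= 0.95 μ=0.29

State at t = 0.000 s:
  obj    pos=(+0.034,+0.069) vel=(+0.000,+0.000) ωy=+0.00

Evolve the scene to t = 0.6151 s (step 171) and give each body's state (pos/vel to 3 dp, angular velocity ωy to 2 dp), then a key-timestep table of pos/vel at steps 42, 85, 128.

State at t = 0.6151 s:
  obj    pos=(+0.308,-0.035) vel=(+0.892,-0.341) ωy=+18.35

Key-timestep trajectory:
   step    t(s)  obj.x    obj.z    obj.vx   obj.vz 
     42  0.1511   +0.051  +0.063  +0.219  -0.084
     85  0.3058   +0.102  +0.044  +0.443  -0.169
    128  0.4604   +0.188  +0.011  +0.668  -0.255


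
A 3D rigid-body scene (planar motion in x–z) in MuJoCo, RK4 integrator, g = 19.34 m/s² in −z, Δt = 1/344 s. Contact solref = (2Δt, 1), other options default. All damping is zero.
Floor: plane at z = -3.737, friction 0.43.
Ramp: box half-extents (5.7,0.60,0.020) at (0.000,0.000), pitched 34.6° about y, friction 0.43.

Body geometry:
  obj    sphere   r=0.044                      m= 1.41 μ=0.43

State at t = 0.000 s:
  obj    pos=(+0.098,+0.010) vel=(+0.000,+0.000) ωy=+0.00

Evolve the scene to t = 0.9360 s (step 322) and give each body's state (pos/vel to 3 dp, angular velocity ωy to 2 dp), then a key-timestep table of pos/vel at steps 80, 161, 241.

State at t = 0.9360 s:
  obj    pos=(+2.927,-1.941) vel=(+6.044,-4.169) ωy=+166.87

Key-timestep trajectory:
   step    t(s)  obj.x    obj.z    obj.vx   obj.vz 
     80  0.2326   +0.273  -0.110  +1.502  -1.036
    161  0.4680   +0.805  -0.478  +3.022  -2.085
    241  0.7006   +1.683  -1.083  +4.524  -3.121


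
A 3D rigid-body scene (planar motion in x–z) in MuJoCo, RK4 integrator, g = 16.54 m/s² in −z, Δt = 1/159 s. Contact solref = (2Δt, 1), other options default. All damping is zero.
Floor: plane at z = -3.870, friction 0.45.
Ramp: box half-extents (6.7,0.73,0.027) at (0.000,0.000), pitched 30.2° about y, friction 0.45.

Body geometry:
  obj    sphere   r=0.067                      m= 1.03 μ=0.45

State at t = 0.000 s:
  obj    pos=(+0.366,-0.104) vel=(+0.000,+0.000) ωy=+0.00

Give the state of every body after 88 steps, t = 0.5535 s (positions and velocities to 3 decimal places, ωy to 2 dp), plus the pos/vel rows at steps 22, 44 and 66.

State at t = 0.5535 s:
  obj    pos=(+1.153,-0.562) vel=(+2.843,-1.654) ωy=+49.07

Key-timestep trajectory:
   step    t(s)  obj.x    obj.z    obj.vx   obj.vz 
     22  0.1384   +0.415  -0.133  +0.711  -0.414
     44  0.2767   +0.563  -0.219  +1.422  -0.827
     66  0.4151   +0.809  -0.362  +2.132  -1.241


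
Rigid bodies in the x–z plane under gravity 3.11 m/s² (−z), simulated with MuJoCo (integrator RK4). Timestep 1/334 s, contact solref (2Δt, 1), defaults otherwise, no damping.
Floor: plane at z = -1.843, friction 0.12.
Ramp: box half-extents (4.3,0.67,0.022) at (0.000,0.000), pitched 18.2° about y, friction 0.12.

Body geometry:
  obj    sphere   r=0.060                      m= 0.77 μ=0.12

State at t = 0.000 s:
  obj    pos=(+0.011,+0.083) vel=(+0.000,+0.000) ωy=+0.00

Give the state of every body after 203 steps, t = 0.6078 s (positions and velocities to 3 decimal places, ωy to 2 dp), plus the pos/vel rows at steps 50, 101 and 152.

State at t = 0.6078 s:
  obj    pos=(+0.133,+0.043) vel=(+0.401,-0.132) ωy=+7.03

Key-timestep trajectory:
   step    t(s)  obj.x    obj.z    obj.vx   obj.vz 
     50  0.1497   +0.018  +0.080  +0.099  -0.032
    101  0.3024   +0.041  +0.073  +0.199  -0.066
    152  0.4551   +0.079  +0.060  +0.300  -0.099


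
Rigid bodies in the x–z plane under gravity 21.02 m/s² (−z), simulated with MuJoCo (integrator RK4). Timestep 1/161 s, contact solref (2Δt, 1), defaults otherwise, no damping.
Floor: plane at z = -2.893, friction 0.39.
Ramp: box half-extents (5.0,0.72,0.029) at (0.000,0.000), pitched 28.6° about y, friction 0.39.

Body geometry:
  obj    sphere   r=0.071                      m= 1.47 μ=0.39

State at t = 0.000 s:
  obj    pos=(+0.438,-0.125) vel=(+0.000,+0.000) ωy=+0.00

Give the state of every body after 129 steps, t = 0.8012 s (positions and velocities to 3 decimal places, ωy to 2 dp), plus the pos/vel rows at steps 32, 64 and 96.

State at t = 0.8012 s:
  obj    pos=(+2.464,-1.229) vel=(+5.056,-2.757) ωy=+81.09

Key-timestep trajectory:
   step    t(s)  obj.x    obj.z    obj.vx   obj.vz 
     32  0.1988   +0.563  -0.193  +1.255  -0.684
     64  0.3975   +0.937  -0.397  +2.509  -1.368
     96  0.5963   +1.560  -0.737  +3.763  -2.052


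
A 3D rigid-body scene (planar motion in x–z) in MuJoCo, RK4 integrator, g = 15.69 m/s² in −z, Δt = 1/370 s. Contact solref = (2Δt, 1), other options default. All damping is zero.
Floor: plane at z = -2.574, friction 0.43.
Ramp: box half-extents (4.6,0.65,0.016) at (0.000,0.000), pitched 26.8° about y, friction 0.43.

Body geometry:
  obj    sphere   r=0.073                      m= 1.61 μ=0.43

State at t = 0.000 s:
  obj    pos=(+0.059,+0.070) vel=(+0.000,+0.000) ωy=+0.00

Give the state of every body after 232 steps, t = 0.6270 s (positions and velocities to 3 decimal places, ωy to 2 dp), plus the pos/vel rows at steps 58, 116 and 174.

State at t = 0.6270 s:
  obj    pos=(+0.946,-0.378) vel=(+2.828,-1.429) ωy=+43.40

Key-timestep trajectory:
   step    t(s)  obj.x    obj.z    obj.vx   obj.vz 
     58  0.1568   +0.114  +0.042  +0.707  -0.357
    116  0.3135   +0.281  -0.042  +1.414  -0.714
    174  0.4703   +0.558  -0.182  +2.121  -1.071


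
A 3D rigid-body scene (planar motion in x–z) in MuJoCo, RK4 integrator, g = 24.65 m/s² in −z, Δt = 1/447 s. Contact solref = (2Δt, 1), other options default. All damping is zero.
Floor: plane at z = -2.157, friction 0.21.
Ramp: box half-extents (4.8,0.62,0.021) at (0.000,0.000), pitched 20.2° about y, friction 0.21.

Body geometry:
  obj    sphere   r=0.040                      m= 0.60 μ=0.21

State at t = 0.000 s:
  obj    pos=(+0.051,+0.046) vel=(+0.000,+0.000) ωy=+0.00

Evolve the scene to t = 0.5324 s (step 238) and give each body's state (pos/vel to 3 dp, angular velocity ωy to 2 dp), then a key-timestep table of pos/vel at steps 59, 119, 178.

State at t = 0.5324 s:
  obj    pos=(+0.860,-0.251) vel=(+3.038,-1.118) ωy=+80.92

Key-timestep trajectory:
   step    t(s)  obj.x    obj.z    obj.vx   obj.vz 
     59  0.1320   +0.101  +0.028  +0.753  -0.277
    119  0.2662   +0.253  -0.028  +1.519  -0.559
    178  0.3982   +0.504  -0.120  +2.272  -0.836


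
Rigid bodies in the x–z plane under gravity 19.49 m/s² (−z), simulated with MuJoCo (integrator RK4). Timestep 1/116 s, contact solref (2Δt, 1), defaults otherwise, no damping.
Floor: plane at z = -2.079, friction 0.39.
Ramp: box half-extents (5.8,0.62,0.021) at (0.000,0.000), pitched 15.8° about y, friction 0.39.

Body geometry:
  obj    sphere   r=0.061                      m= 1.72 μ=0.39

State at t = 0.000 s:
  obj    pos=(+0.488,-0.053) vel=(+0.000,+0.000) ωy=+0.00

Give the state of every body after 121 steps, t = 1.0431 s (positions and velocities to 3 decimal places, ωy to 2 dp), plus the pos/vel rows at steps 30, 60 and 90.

State at t = 1.0431 s:
  obj    pos=(+2.472,-0.614) vel=(+3.804,-1.076) ωy=+64.81

Key-timestep trajectory:
   step    t(s)  obj.x    obj.z    obj.vx   obj.vz 
     30  0.2586   +0.610  -0.087  +0.943  -0.267
     60  0.5172   +0.976  -0.191  +1.886  -0.534
     90  0.7759   +1.586  -0.364  +2.830  -0.801


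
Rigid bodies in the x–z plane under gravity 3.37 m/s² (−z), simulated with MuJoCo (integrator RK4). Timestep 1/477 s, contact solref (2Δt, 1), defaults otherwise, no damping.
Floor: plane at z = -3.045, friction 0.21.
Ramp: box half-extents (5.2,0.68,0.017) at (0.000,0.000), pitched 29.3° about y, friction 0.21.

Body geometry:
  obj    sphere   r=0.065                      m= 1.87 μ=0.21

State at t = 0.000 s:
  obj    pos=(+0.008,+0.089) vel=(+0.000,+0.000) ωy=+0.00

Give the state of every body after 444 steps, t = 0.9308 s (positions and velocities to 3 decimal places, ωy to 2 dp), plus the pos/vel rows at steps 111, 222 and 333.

State at t = 0.9308 s:
  obj    pos=(+0.453,-0.160) vel=(+0.956,-0.537) ωy=+16.87

Key-timestep trajectory:
   step    t(s)  obj.x    obj.z    obj.vx   obj.vz 
    111  0.2327   +0.036  +0.074  +0.239  -0.134
    222  0.4654   +0.120  +0.027  +0.478  -0.268
    333  0.6981   +0.259  -0.051  +0.717  -0.402


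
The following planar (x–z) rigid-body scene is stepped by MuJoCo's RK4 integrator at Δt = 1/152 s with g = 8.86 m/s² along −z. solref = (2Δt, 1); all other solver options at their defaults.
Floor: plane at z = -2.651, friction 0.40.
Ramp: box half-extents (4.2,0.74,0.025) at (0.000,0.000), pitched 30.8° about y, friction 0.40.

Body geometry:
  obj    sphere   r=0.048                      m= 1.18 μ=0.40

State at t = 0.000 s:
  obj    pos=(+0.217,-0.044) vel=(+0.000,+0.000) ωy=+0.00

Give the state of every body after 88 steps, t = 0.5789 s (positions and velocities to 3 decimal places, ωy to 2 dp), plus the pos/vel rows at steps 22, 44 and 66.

State at t = 0.5789 s:
  obj    pos=(+0.683,-0.322) vel=(+1.612,-0.961) ωy=+39.07

Key-timestep trajectory:
   step    t(s)  obj.x    obj.z    obj.vx   obj.vz 
     22  0.1447   +0.246  -0.062  +0.403  -0.240
     44  0.2895   +0.334  -0.114  +0.806  -0.480
     66  0.4342   +0.479  -0.201  +1.209  -0.721


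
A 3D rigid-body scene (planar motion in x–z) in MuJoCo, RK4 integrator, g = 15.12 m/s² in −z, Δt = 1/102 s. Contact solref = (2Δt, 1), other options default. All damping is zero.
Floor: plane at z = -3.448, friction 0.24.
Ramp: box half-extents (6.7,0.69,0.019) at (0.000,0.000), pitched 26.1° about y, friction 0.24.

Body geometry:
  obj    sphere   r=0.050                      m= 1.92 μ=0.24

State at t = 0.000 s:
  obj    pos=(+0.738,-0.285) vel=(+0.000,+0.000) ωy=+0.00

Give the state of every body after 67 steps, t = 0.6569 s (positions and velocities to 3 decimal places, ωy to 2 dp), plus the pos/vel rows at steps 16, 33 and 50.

State at t = 0.6569 s:
  obj    pos=(+1.659,-0.736) vel=(+2.803,-1.373) ωy=+62.38

Key-timestep trajectory:
   step    t(s)  obj.x    obj.z    obj.vx   obj.vz 
     16  0.1569   +0.791  -0.311  +0.670  -0.328
     33  0.3235   +0.962  -0.394  +1.381  -0.676
     50  0.4902   +1.251  -0.536  +2.092  -1.025


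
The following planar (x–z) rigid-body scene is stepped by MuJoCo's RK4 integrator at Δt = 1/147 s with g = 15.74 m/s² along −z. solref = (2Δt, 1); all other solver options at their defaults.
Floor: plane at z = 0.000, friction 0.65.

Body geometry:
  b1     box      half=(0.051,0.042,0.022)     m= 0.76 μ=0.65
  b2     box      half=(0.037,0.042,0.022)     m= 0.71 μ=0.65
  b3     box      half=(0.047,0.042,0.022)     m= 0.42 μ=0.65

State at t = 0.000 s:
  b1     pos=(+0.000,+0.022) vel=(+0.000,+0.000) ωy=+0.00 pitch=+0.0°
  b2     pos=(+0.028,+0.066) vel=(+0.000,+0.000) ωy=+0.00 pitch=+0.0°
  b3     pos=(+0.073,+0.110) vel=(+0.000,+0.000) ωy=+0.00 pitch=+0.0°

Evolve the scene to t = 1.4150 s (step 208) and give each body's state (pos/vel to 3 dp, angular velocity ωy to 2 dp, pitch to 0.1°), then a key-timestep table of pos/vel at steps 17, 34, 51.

State at t = 1.4150 s:
  b1     pos=(+0.000,+0.022) vel=(+0.000,+0.000) ωy=+0.00 pitch=+0.0°
  b2     pos=(+0.028,+0.066) vel=(+0.000,+0.000) ωy=+0.00 pitch=+0.0°
  b3     pos=(+0.092,+0.047) vel=(+0.000,+0.000) ωy=+0.00 pitch=+90.0°

Key-timestep trajectory:
   step    t(s)  b1.x    b1.z    b1.vx   b1.vz   b2.x    b2.z    b2.vx   b2.vz   b3.x    b3.z    b3.vx   b3.vz 
     17  0.1156   +0.000  +0.022  +0.000  +0.000   +0.028  +0.066  -0.001  +0.001   +0.086  +0.099  +0.207  -0.345
     34  0.2313   +0.000  +0.022  +0.000  +0.000   +0.028  +0.066  +0.000  +0.000   +0.098  +0.048  -0.116  +0.043
     51  0.3469   +0.000  +0.022  +0.000  +0.000   +0.028  +0.066  +0.000  +0.000   +0.093  +0.047  +0.058  +0.022


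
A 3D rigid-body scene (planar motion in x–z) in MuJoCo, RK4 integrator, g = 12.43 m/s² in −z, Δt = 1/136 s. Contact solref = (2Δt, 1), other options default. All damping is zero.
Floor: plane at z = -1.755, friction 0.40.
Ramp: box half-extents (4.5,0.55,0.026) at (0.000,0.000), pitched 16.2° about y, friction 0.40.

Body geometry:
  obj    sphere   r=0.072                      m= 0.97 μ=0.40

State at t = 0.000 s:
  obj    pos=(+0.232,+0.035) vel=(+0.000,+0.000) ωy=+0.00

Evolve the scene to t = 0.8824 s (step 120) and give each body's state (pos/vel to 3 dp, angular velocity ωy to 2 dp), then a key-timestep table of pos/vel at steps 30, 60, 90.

State at t = 0.8824 s:
  obj    pos=(+1.158,-0.234) vel=(+2.099,-0.610) ωy=+30.35

Key-timestep trajectory:
   step    t(s)  obj.x    obj.z    obj.vx   obj.vz 
     30  0.2206   +0.290  +0.018  +0.525  -0.152
     60  0.4412   +0.464  -0.033  +1.049  -0.305
     90  0.6618   +0.753  -0.117  +1.574  -0.457


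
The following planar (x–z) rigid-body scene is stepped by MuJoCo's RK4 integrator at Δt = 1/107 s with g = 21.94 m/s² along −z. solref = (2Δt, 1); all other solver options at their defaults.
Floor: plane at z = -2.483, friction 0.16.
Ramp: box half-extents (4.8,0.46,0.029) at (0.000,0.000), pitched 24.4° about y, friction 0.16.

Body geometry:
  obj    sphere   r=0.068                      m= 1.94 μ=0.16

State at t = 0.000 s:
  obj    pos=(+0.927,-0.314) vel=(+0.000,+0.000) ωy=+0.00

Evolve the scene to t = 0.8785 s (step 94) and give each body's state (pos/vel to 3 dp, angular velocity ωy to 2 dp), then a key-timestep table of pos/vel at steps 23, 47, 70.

State at t = 0.8785 s:
  obj    pos=(+3.203,-1.346) vel=(+5.181,-2.350) ωy=+83.59

Key-timestep trajectory:
   step    t(s)  obj.x    obj.z    obj.vx   obj.vz 
     23  0.2150   +1.063  -0.376  +1.268  -0.575
     47  0.4393   +1.496  -0.572  +2.591  -1.175
     70  0.6542   +2.189  -0.887  +3.858  -1.750


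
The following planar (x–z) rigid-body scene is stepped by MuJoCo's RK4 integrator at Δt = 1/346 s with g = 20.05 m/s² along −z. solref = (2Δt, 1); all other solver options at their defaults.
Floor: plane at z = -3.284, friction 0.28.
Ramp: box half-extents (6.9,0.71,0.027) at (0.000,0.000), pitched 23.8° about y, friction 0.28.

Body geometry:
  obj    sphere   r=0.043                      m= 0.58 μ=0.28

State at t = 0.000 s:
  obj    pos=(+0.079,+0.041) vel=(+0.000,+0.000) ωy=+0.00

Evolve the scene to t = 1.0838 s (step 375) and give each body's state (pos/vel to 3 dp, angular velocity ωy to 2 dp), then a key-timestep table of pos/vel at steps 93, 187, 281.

State at t = 1.0838 s:
  obj    pos=(+3.185,-1.328) vel=(+5.731,-2.528) ωy=+145.65

Key-timestep trajectory:
   step    t(s)  obj.x    obj.z    obj.vx   obj.vz 
     93  0.2688   +0.270  -0.043  +1.421  -0.627
    187  0.5405   +0.852  -0.299  +2.858  -1.260
    281  0.8121   +1.823  -0.728  +4.294  -1.894


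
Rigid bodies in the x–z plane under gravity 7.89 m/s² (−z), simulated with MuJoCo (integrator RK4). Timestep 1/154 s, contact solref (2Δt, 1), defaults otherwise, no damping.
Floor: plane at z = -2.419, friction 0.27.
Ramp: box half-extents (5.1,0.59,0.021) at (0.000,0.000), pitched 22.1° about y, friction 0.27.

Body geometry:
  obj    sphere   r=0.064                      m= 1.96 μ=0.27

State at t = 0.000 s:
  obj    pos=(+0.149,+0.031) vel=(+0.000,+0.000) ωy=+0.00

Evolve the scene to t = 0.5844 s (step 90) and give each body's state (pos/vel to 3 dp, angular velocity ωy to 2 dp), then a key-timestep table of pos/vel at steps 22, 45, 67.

State at t = 0.5844 s:
  obj    pos=(+0.485,-0.105) vel=(+1.148,-0.466) ωy=+19.35

Key-timestep trajectory:
   step    t(s)  obj.x    obj.z    obj.vx   obj.vz 
     22  0.1429   +0.169  +0.023  +0.281  -0.114
     45  0.2922   +0.233  -0.003  +0.574  -0.233
     67  0.4351   +0.335  -0.044  +0.855  -0.347
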